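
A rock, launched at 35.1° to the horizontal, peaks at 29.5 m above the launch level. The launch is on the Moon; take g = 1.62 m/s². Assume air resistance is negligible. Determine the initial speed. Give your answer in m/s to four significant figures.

17.00 m/s

At the peak v_y = 0, so v_y0 = √(2gH) = √(2 × 1.62 × 29.5) = 9.777 m/s.
v_y0 = v₀ sin θ ⇒ v₀ = 9.777 / sin 35.1° = 17.00 m/s.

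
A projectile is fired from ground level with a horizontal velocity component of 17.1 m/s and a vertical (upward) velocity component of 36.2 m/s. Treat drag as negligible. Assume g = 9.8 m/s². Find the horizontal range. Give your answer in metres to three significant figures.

126 m

Flight time T = 2 v_y0 / g = 7.388 s.
Range: R = vₓ T = 17.10 × 7.388 = 126.3 m.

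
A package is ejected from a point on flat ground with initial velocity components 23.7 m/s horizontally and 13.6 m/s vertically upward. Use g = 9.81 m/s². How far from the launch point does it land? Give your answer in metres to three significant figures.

Flight time T = 2 v_y0 / g = 2.773 s.
Range: R = vₓ T = 23.70 × 2.773 = 65.71 m.

65.7 m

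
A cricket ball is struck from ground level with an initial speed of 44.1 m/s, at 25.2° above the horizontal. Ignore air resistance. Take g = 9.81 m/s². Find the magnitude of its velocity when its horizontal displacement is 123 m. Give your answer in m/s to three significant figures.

41.5 m/s

Components: vₓ = 44.10 cos 25.2° = 39.90 m/s, v_y0 = 44.10 sin 25.2° = 18.78 m/s.
At x = 123 m, t = x/vₓ = 123/39.90 = 3.082 s.
Vertical velocity there: v_y = v_y0 − g t = 18.78 − 9.81 × 3.082 = −11.46 m/s.
Speed: √(vₓ² + v_y²) = √(39.90² + 11.46²) = 41.52 m/s.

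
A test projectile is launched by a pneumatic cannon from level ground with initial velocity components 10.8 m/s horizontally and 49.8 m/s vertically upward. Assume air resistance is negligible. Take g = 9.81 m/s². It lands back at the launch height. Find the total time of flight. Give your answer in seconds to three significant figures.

10.2 s

Landing at launch height ⇒ T = 2 v_y0 / g = 2 × 49.80 / 9.81 = 10.15 s.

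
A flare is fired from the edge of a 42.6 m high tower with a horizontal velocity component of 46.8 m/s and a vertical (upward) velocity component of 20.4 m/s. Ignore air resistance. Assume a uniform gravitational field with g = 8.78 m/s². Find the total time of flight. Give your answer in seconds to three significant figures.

The projectile lands when y = 42.6 + (20.40) t − ½·8.78·t² = 0. Positive root: t = (20.40 + √(20.40² + 2·8.78·42.6)) / 8.78 = (20.40 + 34.12) / 8.78 = 6.210 s.

6.21 s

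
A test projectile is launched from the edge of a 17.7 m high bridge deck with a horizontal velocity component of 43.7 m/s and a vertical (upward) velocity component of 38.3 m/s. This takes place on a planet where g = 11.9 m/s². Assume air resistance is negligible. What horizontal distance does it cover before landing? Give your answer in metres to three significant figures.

Vertical motion (up positive, ground at y = 0): 5.950 t² − (38.30) t − 17.7 = 0, so t = (38.30 + √(38.30² + 2·11.9·17.7)) / 11.9 = (38.30 + 43.45) / 11.9 = 6.870 s.
Horizontal distance: R = vₓ t = 43.70 × 6.870 = 300.2 m.

300 m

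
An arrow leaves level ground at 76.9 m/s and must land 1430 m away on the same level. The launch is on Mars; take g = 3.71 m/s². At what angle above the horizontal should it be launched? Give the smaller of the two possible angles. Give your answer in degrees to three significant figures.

From R = (v₀²/g) sin 2θ: sin 2θ = 3.71 × 1430 / 5913.6 = 0.8971.
2θ = 63.78° or 180° − 63.78° = 116.2°, so θ = 31.89° or 58.11°.
The smaller angle is 31.89°.

31.9°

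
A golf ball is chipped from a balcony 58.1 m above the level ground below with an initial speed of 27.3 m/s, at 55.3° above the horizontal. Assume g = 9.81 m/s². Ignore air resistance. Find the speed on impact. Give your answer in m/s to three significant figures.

Resolve: vₓ = 27.30 cos 55.3° = 15.54 m/s and v_y0 = 27.30 sin 55.3° = 22.44 m/s.
Vertical motion (up positive, ground at y = 0): 4.905 t² − (22.44) t − 58.1 = 0, so t = (22.44 + √(22.44² + 2·9.81·58.1)) / 9.81 = (22.44 + 40.54) / 9.81 = 6.421 s.
Vertical velocity at impact: v_y = v_y0 − g t = 22.44 − 9.81 × 6.421 = −40.54 m/s.
Speed: |v| = √(vₓ² + v_y²) = √(15.54² + 40.54²) = 43.42 m/s.

43.4 m/s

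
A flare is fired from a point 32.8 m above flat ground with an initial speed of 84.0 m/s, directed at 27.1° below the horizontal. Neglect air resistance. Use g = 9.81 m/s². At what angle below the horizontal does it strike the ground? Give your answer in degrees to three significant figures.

vₓ = 84.00 cos 27.1° = 74.78 m/s; v_y0 = −38.27 m/s (downward).
The projectile lands when y = 32.8 + (−38.27) t − ½·9.81·t² = 0. Positive root: t = (−38.27 + √(38.27² + 2·9.81·32.8)) / 9.81 = (−38.27 + 45.91) / 9.81 = 0.7793 s.
At impact: v_y = v_y0 − g t = −45.91 m/s; vₓ = 74.78 m/s.
Angle below horizontal: arctan(|v_y|/vₓ) = arctan(45.91/74.78) = 31.55°.

31.5°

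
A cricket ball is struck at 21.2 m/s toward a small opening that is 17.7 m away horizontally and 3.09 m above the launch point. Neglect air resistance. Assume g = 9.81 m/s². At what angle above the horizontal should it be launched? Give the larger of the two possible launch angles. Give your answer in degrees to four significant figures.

78.18°

Trajectory: y = x tanθ − g x² (1 + tan²θ)/(2v₀²). With x = 17.7, y = 3.09, v₀ = 21.2, g = 9.81:
3.419 tan²θ − 17.7 tanθ + (6.509) = 0.
tanθ = [17.7 ± √(17.7² − 4 × 3.419 × (6.509))] / (2 × 3.419) = (17.7 ± 14.98) / 6.838, giving tanθ = 0.3984 or 4.778.
θ = 21.72° or 78.18°; the larger is 78.18°.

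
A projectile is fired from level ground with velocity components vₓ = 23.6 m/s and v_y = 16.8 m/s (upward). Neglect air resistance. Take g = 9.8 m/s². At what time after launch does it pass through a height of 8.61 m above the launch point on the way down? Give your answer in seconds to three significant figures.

Set y = v_y0 t − ½ g t² = 8.61: 4.900 t² − 16.80 t + 8.61 = 0.
Quadratic formula: t = (16.80 ± √113.48) / 9.80 = (16.80 ± 10.65) / 9.80 → t = 0.6273 s or 2.801 s.
The descending-branch root is 2.801 s.

2.80 s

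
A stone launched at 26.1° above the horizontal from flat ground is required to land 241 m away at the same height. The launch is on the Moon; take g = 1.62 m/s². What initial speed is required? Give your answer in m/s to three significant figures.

From R = (v₀² / g) sin 2θ: v₀ = √(gR / sin 2θ).
v₀ = √(1.62 × 241 / sin 52.20°) = √(390.4 / 0.7902) = √494.11 = 22.23 m/s.

22.2 m/s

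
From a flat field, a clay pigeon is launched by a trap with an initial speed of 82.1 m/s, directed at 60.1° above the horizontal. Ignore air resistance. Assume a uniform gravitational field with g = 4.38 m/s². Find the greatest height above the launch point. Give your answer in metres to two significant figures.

580 m

Resolve: vₓ = 82.10 cos 60.1° = 40.93 m/s and v_y0 = 82.10 sin 60.1° = 71.17 m/s.
Peak height H = v_y0² / (2g) = 5065.5 / 8.760 = 578.3 m.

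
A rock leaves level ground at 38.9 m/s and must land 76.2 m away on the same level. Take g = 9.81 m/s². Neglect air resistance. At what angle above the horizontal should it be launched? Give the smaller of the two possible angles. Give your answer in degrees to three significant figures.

R = v₀² sin 2θ / g gives sin 2θ = gR/v₀² = 9.81·76.2/38.9² = 0.4940.
2θ = 29.60° or 180° − 29.60° = 150.4°, so θ = 14.80° or 75.20°.
The smaller angle is 14.80°.

14.8°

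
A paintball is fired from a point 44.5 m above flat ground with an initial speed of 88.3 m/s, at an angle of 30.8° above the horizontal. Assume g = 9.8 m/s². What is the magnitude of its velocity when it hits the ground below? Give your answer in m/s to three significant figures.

Resolve: vₓ = 88.30 cos 30.8° = 75.85 m/s and v_y0 = 88.30 sin 30.8° = 45.21 m/s.
Vertical motion (up positive, ground at y = 0): 4.900 t² − (45.21) t − 44.5 = 0, so t = (45.21 + √(45.21² + 2·9.80·44.5)) / 9.80 = (45.21 + 54.00) / 9.80 = 10.12 s.
Vertical velocity at impact: v_y = v_y0 − g t = 45.21 − 9.80 × 10.12 = −54.00 m/s.
Speed: |v| = √(vₓ² + v_y²) = √(75.85² + 54.00²) = 93.11 m/s.

93.1 m/s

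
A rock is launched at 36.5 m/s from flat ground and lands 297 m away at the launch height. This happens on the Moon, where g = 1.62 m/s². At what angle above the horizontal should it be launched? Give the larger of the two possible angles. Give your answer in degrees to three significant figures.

R = v₀² sin 2θ / g gives sin 2θ = gR/v₀² = 1.62·297/36.5² = 0.3611.
2θ = 21.17° or 180° − 21.17° = 158.8°, so θ = 10.59° or 79.41°.
The larger angle is 79.41°.

79.4°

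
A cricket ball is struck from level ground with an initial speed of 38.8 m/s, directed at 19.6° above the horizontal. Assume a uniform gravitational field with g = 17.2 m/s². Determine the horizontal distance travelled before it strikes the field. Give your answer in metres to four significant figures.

Horizontal component vₓ = 38.80 cos 19.6° = 36.55 m/s; vertical v_y0 = 38.80 sin 19.6° = 13.02 m/s.
Time aloft: T = 2 v_y0 / g = 2 × 13.02 / 17.2 = 1.513 s.
Range: R = vₓ T = 36.55 × 1.513 = 55.32 m.

55.32 m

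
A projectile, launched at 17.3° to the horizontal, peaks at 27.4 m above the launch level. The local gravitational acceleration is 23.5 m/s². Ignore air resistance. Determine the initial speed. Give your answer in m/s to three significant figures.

At the peak v_y = 0, so v_y0 = √(2gH) = √(2 × 23.5 × 27.4) = 35.89 m/s.
v_y0 = v₀ sin θ ⇒ v₀ = 35.89 / sin 17.3° = 120.7 m/s.

121 m/s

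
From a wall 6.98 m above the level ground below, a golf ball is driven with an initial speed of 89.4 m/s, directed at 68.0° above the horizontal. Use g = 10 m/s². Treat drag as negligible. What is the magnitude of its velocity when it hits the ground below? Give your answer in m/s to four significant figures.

Components: vₓ = 89.40 cos 68.0° = 33.49 m/s, v_y0 = 89.40 sin 68.0° = 82.89 m/s.
With up positive and y = 0 at the ground: y(t) = 6.98 + (82.89) t − 5.000 t². Setting y = 0 and taking the positive root: t = [82.89 + √(82.89² + 2·10.0·6.98)] / 10.0 = (82.89 + 83.73) / 10.0 = 16.66 s.
Vertical velocity at impact: v_y = v_y0 − g t = 82.89 − 10.0 × 16.66 = −83.73 m/s.
Speed: |v| = √(vₓ² + v_y²) = √(33.49² + 83.73²) = 90.18 m/s.

90.18 m/s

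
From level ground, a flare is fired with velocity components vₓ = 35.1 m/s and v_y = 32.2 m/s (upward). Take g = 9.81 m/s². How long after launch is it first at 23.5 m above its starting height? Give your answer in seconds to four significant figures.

Set y = v_y0 t − ½ g t² = 23.5: 4.905 t² − 32.20 t + 23.5 = 0.
Quadratic formula: t = (32.20 ± √575.77) / 9.81 = (32.20 ± 24.00) / 9.81 → t = 0.8364 s or 5.728 s.
The first (ascending) time is 0.8364 s.

0.8364 s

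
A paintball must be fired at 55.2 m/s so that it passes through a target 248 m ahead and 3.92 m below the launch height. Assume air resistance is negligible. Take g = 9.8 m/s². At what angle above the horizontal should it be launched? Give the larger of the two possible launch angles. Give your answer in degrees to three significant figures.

Trajectory: y = x tanθ − g x² (1 + tan²θ)/(2v₀²). With x = 248, y = −3.92, v₀ = 55.2, g = 9.80:
98.91 tan²θ − 248 tanθ + (94.99) = 0.
tanθ = [248 ± √(248² − 4 × 98.91 × (94.99))] / (2 × 98.91) = (248 ± 154.7) / 197.8, giving tanθ = 0.4718 or 2.036.
θ = 25.26° or 63.84°; the larger is 63.84°.

63.8°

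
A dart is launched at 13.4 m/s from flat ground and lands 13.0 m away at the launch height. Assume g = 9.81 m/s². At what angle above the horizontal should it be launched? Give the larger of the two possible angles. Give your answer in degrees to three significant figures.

67.4°

R = v₀² sin 2θ / g gives sin 2θ = gR/v₀² = 9.81·13.0/13.4² = 0.7102.
2θ = 45.25° or 180° − 45.25° = 134.7°, so θ = 22.63° or 67.37°.
The larger angle is 67.37°.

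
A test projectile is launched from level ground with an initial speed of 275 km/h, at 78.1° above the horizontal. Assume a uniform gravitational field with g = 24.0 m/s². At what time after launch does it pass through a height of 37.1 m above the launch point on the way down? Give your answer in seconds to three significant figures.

5.69 s

Convert: 275 km/h = 275/3.6 = 76.39 m/s.
Horizontal component vₓ = 76.39 cos 78.1° = 15.75 m/s; vertical v_y0 = 76.39 sin 78.1° = 74.75 m/s.
Height y(t) = 74.75 t − 12.00 t² = 37.1 gives 12.00 t² − 74.75 t + 37.1 = 0.
t = [74.75 ± √(74.75² − 2·24.0·37.1)] / 24.0 = (74.75 ± 61.70) / 24.0, so t = 0.5438 s or t = 5.685 s.
The descending-branch root is 5.685 s.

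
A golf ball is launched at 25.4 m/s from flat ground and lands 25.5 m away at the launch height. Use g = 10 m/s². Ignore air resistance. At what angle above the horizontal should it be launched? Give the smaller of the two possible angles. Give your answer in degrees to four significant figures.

11.64°

R = v₀² sin 2θ / g gives sin 2θ = gR/v₀² = 10.0·25.5/25.4² = 0.3953.
2θ = 23.28° or 180° − 23.28° = 156.7°, so θ = 11.64° or 78.36°.
The smaller angle is 11.64°.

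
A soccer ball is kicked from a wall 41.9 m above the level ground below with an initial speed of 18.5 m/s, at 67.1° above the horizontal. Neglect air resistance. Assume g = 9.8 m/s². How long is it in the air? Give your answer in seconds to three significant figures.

5.14 s

vₓ = 18.50 cos 67.1° = 7.199 m/s; v_y0 = 18.50 sin 67.1° = 17.04 m/s.
The projectile lands when y = 41.9 + (17.04) t − ½·9.80·t² = 0. Positive root: t = (17.04 + √(17.04² + 2·9.80·41.9)) / 9.80 = (17.04 + 33.34) / 9.80 = 5.141 s.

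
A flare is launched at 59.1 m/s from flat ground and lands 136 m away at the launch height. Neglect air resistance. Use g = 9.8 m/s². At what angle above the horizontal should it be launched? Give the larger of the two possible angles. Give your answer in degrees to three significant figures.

Level-ground range R = v₀² sin(2θ)/g ⇒ sin(2θ) = gR/v₀² = 9.80 × 136 / 59.1² = 0.3816.
2θ = 22.43° or 180° − 22.43° = 157.6°, so θ = 11.22° or 78.78°.
The larger angle is 78.78°.

78.8°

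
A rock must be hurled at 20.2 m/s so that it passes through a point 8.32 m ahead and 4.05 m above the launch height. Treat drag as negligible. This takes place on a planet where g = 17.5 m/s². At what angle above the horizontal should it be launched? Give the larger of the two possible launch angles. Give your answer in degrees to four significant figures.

Trajectory: y = x tanθ − g x² (1 + tan²θ)/(2v₀²). With x = 8.32, y = 4.05, v₀ = 20.2, g = 17.5:
1.484 tan²θ − 8.32 tanθ + (5.534) = 0.
tanθ = [8.32 ± √(8.32² − 4 × 1.484 × (5.534))] / (2 × 1.484) = (8.32 ± 6.030) / 2.969, giving tanθ = 0.7713 or 4.834.
θ = 37.64° or 78.31°; the larger is 78.31°.

78.31°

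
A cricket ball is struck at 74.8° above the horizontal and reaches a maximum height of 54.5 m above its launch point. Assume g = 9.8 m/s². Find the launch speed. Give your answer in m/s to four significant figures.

At the peak v_y = 0, so v_y0 = √(2gH) = √(2 × 9.80 × 54.5) = 32.68 m/s.
v_y0 = v₀ sin θ ⇒ v₀ = 32.68 / sin 74.8° = 33.87 m/s.

33.87 m/s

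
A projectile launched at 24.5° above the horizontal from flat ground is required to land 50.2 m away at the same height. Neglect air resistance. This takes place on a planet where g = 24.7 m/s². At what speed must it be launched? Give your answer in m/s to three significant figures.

Level-ground range: R = v₀² sin(2θ)/g, so v₀ = √(gR / sin 2θ).
v₀ = √(24.7 × 50.2 / sin 49.00°) = √(1240 / 0.7547) = √1642.9 = 40.53 m/s.

40.5 m/s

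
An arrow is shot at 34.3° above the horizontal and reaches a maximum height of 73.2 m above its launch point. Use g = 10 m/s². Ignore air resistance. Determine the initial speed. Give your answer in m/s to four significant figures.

67.90 m/s

At the peak v_y = 0, so v_y0 = √(2gH) = √(2 × 10.0 × 73.2) = 38.26 m/s.
v_y0 = v₀ sin θ ⇒ v₀ = 38.26 / sin 34.3° = 67.90 m/s.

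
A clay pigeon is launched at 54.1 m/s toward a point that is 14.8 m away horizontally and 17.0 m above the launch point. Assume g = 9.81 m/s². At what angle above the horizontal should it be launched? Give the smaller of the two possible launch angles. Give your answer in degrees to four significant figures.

50.42°

Trajectory: y = x tanθ − g x² (1 + tan²θ)/(2v₀²). With x = 14.8, y = 17.0, v₀ = 54.1, g = 9.81:
0.3671 tan²θ − 14.8 tanθ + (17.37) = 0.
tanθ = [14.8 ± √(14.8² − 4 × 0.3671 × (17.37))] / (2 × 0.3671) = (14.8 ± 13.91) / 0.7342, giving tanθ = 1.210 or 39.11.
θ = 50.42° or 88.54°; the smaller is 50.42°.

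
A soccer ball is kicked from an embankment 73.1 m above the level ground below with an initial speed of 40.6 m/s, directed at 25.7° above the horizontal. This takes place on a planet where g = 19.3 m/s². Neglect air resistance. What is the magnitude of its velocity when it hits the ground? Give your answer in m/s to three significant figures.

Components: vₓ = 40.60 cos 25.7° = 36.58 m/s, v_y0 = 40.60 sin 25.7° = 17.61 m/s.
The projectile lands when y = 73.1 + (17.61) t − ½·19.3·t² = 0. Positive root: t = (17.61 + √(17.61² + 2·19.3·73.1)) / 19.3 = (17.61 + 55.96) / 19.3 = 3.812 s.
Vertical velocity at impact: v_y = v_y0 − g t = 17.61 − 19.3 × 3.812 = −55.96 m/s.
Speed: |v| = √(vₓ² + v_y²) = √(36.58² + 55.96²) = 66.86 m/s.

66.9 m/s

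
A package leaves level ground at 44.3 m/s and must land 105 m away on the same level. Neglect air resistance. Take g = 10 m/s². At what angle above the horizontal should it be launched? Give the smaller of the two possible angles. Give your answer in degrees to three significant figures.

16.2°

R = v₀² sin 2θ / g gives sin 2θ = gR/v₀² = 10.0·105/44.3² = 0.5350.
2θ = 32.35° or 180° − 32.35° = 147.7°, so θ = 16.17° or 73.83°.
The smaller angle is 16.17°.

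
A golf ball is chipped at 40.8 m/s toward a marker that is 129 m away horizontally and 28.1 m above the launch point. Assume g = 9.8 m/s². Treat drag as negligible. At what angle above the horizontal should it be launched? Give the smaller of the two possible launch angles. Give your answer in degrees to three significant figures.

Trajectory: y = x tanθ − g x² (1 + tan²θ)/(2v₀²). With x = 129, y = 28.1, v₀ = 40.8, g = 9.80:
48.98 tan²θ − 129 tanθ + (77.08) = 0.
tanθ = [129 ± √(129² − 4 × 48.98 × (77.08))] / (2 × 48.98) = (129 ± 39.21) / 97.97, giving tanθ = 0.9165 or 1.717.
θ = 42.51° or 59.78°; the smaller is 42.51°.

42.5°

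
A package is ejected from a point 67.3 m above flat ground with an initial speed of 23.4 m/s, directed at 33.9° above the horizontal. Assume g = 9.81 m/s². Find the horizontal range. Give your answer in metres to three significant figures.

102 m

Components: vₓ = 23.40 cos 33.9° = 19.42 m/s, v_y0 = 23.40 sin 33.9° = 13.05 m/s.
With up positive and y = 0 at the ground: y(t) = 67.3 + (13.05) t − 4.905 t². Setting y = 0 and taking the positive root: t = [13.05 + √(13.05² + 2·9.81·67.3)] / 9.81 = (13.05 + 38.61) / 9.81 = 5.266 s.
Horizontal distance: R = vₓ t = 19.42 × 5.266 = 102.3 m.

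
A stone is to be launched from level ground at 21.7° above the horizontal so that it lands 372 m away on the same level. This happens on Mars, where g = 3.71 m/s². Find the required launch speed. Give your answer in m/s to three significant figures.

From R = (v₀² / g) sin 2θ: v₀ = √(gR / sin 2θ).
v₀ = √(3.71 × 372 / sin 43.40°) = √(1380 / 0.6871) = √2008.7 = 44.82 m/s.

44.8 m/s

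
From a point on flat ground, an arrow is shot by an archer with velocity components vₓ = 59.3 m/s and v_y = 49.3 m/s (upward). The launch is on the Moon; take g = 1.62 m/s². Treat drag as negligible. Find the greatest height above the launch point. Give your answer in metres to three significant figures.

750 m

At the apex v_y = 0, so H = v_y0²/(2g) = 49.30²/3.240 = 750.2 m.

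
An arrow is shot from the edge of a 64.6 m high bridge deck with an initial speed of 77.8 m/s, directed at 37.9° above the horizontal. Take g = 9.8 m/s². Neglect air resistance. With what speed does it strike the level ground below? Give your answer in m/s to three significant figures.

Components: vₓ = 77.80 cos 37.9° = 61.39 m/s, v_y0 = 77.80 sin 37.9° = 47.79 m/s.
The projectile lands when y = 64.6 + (47.79) t − ½·9.80·t² = 0. Positive root: t = (47.79 + √(47.79² + 2·9.80·64.6)) / 9.80 = (47.79 + 59.58) / 9.80 = 10.96 s.
Vertical velocity at impact: v_y = v_y0 − g t = 47.79 − 9.80 × 10.96 = −59.58 m/s.
Speed: |v| = √(vₓ² + v_y²) = √(61.39² + 59.58²) = 85.55 m/s.

85.6 m/s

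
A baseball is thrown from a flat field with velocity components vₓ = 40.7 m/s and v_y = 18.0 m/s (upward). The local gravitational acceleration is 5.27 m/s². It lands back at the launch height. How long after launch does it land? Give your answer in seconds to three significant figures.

6.83 s

Landing at launch height ⇒ T = 2 v_y0 / g = 2 × 18.00 / 5.27 = 6.831 s.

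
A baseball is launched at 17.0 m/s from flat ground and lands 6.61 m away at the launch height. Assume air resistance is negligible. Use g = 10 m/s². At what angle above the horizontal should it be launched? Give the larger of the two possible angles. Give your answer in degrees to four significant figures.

R = v₀² sin 2θ / g gives sin 2θ = gR/v₀² = 10.0·6.61/17.0² = 0.2287.
2θ = 13.22° or 180° − 13.22° = 166.8°, so θ = 6.611° or 83.39°.
The larger angle is 83.39°.

83.39°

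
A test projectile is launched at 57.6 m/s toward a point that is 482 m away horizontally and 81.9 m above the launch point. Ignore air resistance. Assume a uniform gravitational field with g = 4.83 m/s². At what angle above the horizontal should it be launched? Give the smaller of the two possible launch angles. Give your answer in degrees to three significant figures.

Trajectory: y = x tanθ − g x² (1 + tan²θ)/(2v₀²). With x = 482, y = 81.9, v₀ = 57.6, g = 4.83:
169.1 tan²θ − 482 tanθ + (251.0) = 0.
tanθ = [482 ± √(482² − 4 × 169.1 × (251.0))] / (2 × 169.1) = (482 ± 250.1) / 338.2, giving tanθ = 0.6858 or 2.164.
θ = 34.44° or 65.20°; the smaller is 34.44°.

34.4°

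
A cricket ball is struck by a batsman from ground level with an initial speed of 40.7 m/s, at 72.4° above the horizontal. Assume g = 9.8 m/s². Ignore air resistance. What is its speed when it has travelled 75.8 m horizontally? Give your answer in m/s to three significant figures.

24.8 m/s

Horizontal component vₓ = 40.70 cos 72.4° = 12.31 m/s; vertical v_y0 = 40.70 sin 72.4° = 38.79 m/s.
x = vₓ t ⇒ t = 75.8/12.31 = 6.159 s.
Vertical velocity there: v_y = v_y0 − g t = 38.79 − 9.80 × 6.159 = −21.57 m/s.
Speed: √(vₓ² + v_y²) = √(12.31² + 21.57²) = 24.83 m/s.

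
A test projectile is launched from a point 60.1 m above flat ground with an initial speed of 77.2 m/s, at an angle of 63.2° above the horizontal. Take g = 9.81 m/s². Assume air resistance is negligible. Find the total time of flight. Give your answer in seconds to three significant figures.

vₓ = 77.20 cos 63.2° = 34.81 m/s; v_y0 = 77.20 sin 63.2° = 68.91 m/s.
Vertical motion (up positive, ground at y = 0): 4.905 t² − (68.91) t − 60.1 = 0, so t = (68.91 + √(68.91² + 2·9.81·60.1)) / 9.81 = (68.91 + 76.99) / 9.81 = 14.87 s.

14.9 s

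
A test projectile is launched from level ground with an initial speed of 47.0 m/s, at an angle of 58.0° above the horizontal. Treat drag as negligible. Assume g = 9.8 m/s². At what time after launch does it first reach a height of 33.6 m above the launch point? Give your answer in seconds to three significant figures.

Resolve: vₓ = 47.00 cos 58.0° = 24.91 m/s and v_y0 = 47.00 sin 58.0° = 39.86 m/s.
Height y(t) = 39.86 t − 4.900 t² = 33.6 gives 4.900 t² − 39.86 t + 33.6 = 0.
t = [39.86 ± √(39.86² − 2·9.80·33.6)] / 9.80 = (39.86 ± 30.50) / 9.80, so t = 0.9551 s or t = 7.179 s.
The first (ascending) time is 0.9551 s.

0.955 s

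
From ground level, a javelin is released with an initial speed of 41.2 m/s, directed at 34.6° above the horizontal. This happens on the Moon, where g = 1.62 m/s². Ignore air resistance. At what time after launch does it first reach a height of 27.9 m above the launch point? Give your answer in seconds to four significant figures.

vₓ = 41.20 cos 34.6° = 33.91 m/s; v_y0 = 41.20 sin 34.6° = 23.40 m/s.
Require v_y0 t − ½ g t² = 27.9, i.e. 0.8100 t² − 23.40 t + 27.9 = 0.
Quadratic formula: t = (23.40 ± √456.94) / 1.62 = (23.40 ± 21.38) / 1.62 → t = 1.246 s or 27.64 s.
The first (ascending) time is 1.246 s.

1.246 s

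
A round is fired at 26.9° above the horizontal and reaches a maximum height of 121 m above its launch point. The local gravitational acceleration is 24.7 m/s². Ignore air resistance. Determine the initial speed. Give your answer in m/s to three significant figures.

At the peak v_y = 0, so v_y0 = √(2gH) = √(2 × 24.7 × 121) = 77.31 m/s.
v_y0 = v₀ sin θ ⇒ v₀ = 77.31 / sin 26.9° = 170.9 m/s.

171 m/s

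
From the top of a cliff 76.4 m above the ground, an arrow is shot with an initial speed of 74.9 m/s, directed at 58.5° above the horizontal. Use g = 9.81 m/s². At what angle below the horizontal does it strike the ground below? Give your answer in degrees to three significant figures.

Resolve: vₓ = 74.90 cos 58.5° = 39.14 m/s and v_y0 = 74.90 sin 58.5° = 63.86 m/s.
The projectile lands when y = 76.4 + (63.86) t − ½·9.81·t² = 0. Positive root: t = (63.86 + √(63.86² + 2·9.81·76.4)) / 9.81 = (63.86 + 74.68) / 9.81 = 14.12 s.
At impact: v_y = v_y0 − g t = −74.68 m/s; vₓ = 39.14 m/s.
Angle below horizontal: arctan(|v_y|/vₓ) = arctan(74.68/39.14) = 62.34°.

62.3°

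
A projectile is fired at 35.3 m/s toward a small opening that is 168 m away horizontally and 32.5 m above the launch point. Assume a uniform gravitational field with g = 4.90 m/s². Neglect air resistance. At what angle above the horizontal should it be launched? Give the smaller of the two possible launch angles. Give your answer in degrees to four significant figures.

Trajectory: y = x tanθ − g x² (1 + tan²θ)/(2v₀²). With x = 168, y = 32.5, v₀ = 35.3, g = 4.90:
55.49 tan²θ − 168 tanθ + (87.99) = 0.
tanθ = [168 ± √(168² − 4 × 55.49 × (87.99))] / (2 × 55.49) = (168 ± 93.23) / 111.0, giving tanθ = 0.6737 or 2.354.
θ = 33.97° or 66.98°; the smaller is 33.97°.

33.97°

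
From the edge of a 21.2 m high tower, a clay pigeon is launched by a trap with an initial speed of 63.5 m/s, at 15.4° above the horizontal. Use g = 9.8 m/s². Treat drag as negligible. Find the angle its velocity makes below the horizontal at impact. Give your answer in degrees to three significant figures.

23.4°

vₓ = 63.50 cos 15.4° = 61.22 m/s; v_y0 = 63.50 sin 15.4° = 16.86 m/s.
The projectile lands when y = 21.2 + (16.86) t − ½·9.80·t² = 0. Positive root: t = (16.86 + √(16.86² + 2·9.80·21.2)) / 9.80 = (16.86 + 26.46) / 9.80 = 4.420 s.
At impact: v_y = v_y0 − g t = −26.46 m/s; vₓ = 61.22 m/s.
Angle below horizontal: arctan(|v_y|/vₓ) = arctan(26.46/61.22) = 23.37°.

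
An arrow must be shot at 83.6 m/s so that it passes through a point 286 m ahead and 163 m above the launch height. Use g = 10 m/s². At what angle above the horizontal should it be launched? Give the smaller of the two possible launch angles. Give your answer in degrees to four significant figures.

Trajectory: y = x tanθ − g x² (1 + tan²θ)/(2v₀²). With x = 286, y = 163, v₀ = 83.6, g = 10.0:
58.52 tan²θ − 286 tanθ + (221.5) = 0.
tanθ = [286 ± √(286² − 4 × 58.52 × (221.5))] / (2 × 58.52) = (286 ± 173.0) / 117.0, giving tanθ = 0.9651 or 3.922.
θ = 43.98° or 75.70°; the smaller is 43.98°.

43.98°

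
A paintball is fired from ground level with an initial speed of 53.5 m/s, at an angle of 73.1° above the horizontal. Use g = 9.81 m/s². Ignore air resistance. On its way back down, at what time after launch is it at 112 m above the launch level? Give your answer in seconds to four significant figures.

Horizontal component vₓ = 53.50 cos 73.1° = 15.55 m/s; vertical v_y0 = 53.50 sin 73.1° = 51.19 m/s.
Set y = v_y0 t − ½ g t² = 112: 4.905 t² − 51.19 t + 112 = 0.
Quadratic formula: t = (51.19 ± √422.93) / 9.81 = (51.19 ± 20.57) / 9.81 → t = 3.122 s or 7.314 s.
The descending-branch root is 7.314 s.

7.314 s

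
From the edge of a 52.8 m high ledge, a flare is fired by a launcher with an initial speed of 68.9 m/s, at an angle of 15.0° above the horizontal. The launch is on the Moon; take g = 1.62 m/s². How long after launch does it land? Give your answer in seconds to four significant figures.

24.66 s

Horizontal component vₓ = 68.90 cos 15.0° = 66.55 m/s; vertical v_y0 = 68.90 sin 15.0° = 17.83 m/s.
Vertical motion (up positive, ground at y = 0): 0.8100 t² − (17.83) t − 52.8 = 0, so t = (17.83 + √(17.83² + 2·1.62·52.8)) / 1.62 = (17.83 + 22.12) / 1.62 = 24.66 s.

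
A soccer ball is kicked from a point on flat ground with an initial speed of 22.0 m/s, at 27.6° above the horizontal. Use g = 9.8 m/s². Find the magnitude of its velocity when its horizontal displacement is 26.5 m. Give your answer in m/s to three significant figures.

19.7 m/s

Horizontal component vₓ = 22.00 cos 27.6° = 19.50 m/s; vertical v_y0 = 22.00 sin 27.6° = 10.19 m/s.
Time to reach x = 26.5 m: t = x/vₓ = 26.5/19.50 = 1.359 s.
Vertical velocity there: v_y = v_y0 − g t = 10.19 − 9.80 × 1.359 = −3.128 m/s.
Speed: √(vₓ² + v_y²) = √(19.50² + 3.128²) = 19.75 m/s.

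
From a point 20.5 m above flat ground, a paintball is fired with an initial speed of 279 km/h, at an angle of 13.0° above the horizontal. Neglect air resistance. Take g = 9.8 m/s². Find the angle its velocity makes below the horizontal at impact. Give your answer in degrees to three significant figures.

Convert: 279 km/h = 279/3.6 = 77.50 m/s.
Resolve: vₓ = 77.50 cos 13.0° = 75.51 m/s and v_y0 = 77.50 sin 13.0° = 17.43 m/s.
The projectile lands when y = 20.5 + (17.43) t − ½·9.80·t² = 0. Positive root: t = (17.43 + √(17.43² + 2·9.80·20.5)) / 9.80 = (17.43 + 26.57) / 9.80 = 4.490 s.
At impact: v_y = v_y0 − g t = −26.57 m/s; vₓ = 75.51 m/s.
Angle below horizontal: arctan(|v_y|/vₓ) = arctan(26.57/75.51) = 19.38°.

19.4°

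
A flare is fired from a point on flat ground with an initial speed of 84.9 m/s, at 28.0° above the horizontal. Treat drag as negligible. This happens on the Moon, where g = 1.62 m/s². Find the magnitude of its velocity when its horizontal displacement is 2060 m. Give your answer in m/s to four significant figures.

Horizontal component vₓ = 84.90 cos 28.0° = 74.96 m/s; vertical v_y0 = 84.90 sin 28.0° = 39.86 m/s.
x = vₓ t ⇒ t = 2060/74.96 = 27.48 s.
Vertical velocity there: v_y = v_y0 − g t = 39.86 − 1.62 × 27.48 = −4.660 m/s.
Speed: √(vₓ² + v_y²) = √(74.96² + 4.660²) = 75.11 m/s.

75.11 m/s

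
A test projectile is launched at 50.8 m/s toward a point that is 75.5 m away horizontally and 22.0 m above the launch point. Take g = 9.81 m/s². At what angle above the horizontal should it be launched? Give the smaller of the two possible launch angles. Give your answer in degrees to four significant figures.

24.99°

Trajectory: y = x tanθ − g x² (1 + tan²θ)/(2v₀²). With x = 75.5, y = 22.0, v₀ = 50.8, g = 9.81:
10.83 tan²θ − 75.5 tanθ + (32.83) = 0.
tanθ = [75.5 ± √(75.5² − 4 × 10.83 × (32.83))] / (2 × 10.83) = (75.5 ± 65.40) / 21.67, giving tanθ = 0.4661 or 6.502.
θ = 24.99° or 81.26°; the smaller is 24.99°.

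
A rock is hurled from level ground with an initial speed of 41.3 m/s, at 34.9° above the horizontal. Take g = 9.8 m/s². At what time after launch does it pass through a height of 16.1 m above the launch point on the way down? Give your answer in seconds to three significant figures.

Horizontal component vₓ = 41.30 cos 34.9° = 33.87 m/s; vertical v_y0 = 41.30 sin 34.9° = 23.63 m/s.
Require v_y0 t − ½ g t² = 16.1, i.e. 4.900 t² − 23.63 t + 16.1 = 0.
t = [23.63 ± √(23.63² − 2·9.80·16.1)] / 9.80 = (23.63 ± 15.58) / 9.80, so t = 0.8212 s or t = 4.001 s.
The descending-branch root is 4.001 s.

4.00 s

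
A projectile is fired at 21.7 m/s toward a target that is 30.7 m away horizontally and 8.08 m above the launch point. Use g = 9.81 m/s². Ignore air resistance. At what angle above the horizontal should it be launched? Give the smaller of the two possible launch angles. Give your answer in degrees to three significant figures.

Trajectory: y = x tanθ − g x² (1 + tan²θ)/(2v₀²). With x = 30.7, y = 8.08, v₀ = 21.7, g = 9.81:
9.817 tan²θ − 30.7 tanθ + (17.90) = 0.
tanθ = [30.7 ± √(30.7² − 4 × 9.817 × (17.90))] / (2 × 9.817) = (30.7 ± 15.48) / 19.63, giving tanθ = 0.7751 or 2.352.
θ = 37.78° or 66.97°; the smaller is 37.78°.

37.8°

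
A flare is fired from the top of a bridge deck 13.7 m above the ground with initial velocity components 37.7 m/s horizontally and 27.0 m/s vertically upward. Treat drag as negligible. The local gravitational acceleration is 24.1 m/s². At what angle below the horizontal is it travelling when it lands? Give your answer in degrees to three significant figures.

44.7°

With up positive and y = 0 at the ground: y(t) = 13.7 + (27.00) t − 12.05 t². Setting y = 0 and taking the positive root: t = [27.00 + √(27.00² + 2·24.1·13.7)] / 24.1 = (27.00 + 37.27) / 24.1 = 2.667 s.
At impact: v_y = v_y0 − g t = −37.27 m/s; vₓ = 37.70 m/s.
Angle below horizontal: arctan(|v_y|/vₓ) = arctan(37.27/37.70) = 44.67°.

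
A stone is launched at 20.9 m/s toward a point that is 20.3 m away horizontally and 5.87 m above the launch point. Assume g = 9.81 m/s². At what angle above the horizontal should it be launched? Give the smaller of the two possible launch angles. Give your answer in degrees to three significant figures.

Trajectory: y = x tanθ − g x² (1 + tan²θ)/(2v₀²). With x = 20.3, y = 5.87, v₀ = 20.9, g = 9.81:
4.627 tan²θ − 20.3 tanθ + (10.50) = 0.
tanθ = [20.3 ± √(20.3² − 4 × 4.627 × (10.50))] / (2 × 4.627) = (20.3 ± 14.76) / 9.255, giving tanθ = 0.5989 or 3.788.
θ = 30.92° or 75.21°; the smaller is 30.92°.

30.9°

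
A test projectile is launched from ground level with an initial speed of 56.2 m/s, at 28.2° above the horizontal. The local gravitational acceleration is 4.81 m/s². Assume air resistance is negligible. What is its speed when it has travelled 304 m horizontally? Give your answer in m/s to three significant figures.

49.6 m/s

Components: vₓ = 56.20 cos 28.2° = 49.53 m/s, v_y0 = 56.20 sin 28.2° = 26.56 m/s.
At x = 304 m, t = x/vₓ = 304/49.53 = 6.138 s.
Vertical velocity there: v_y = v_y0 − g t = 26.56 − 4.81 × 6.138 = −2.965 m/s.
Speed: √(vₓ² + v_y²) = √(49.53² + 2.965²) = 49.62 m/s.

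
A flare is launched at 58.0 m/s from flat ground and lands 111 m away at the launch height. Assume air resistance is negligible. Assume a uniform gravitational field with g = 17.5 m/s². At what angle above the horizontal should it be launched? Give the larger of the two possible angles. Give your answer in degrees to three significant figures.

Level-ground range R = v₀² sin(2θ)/g ⇒ sin(2θ) = gR/v₀² = 17.5 × 111 / 58.0² = 0.5774.
2θ = 35.27° or 180° − 35.27° = 144.7°, so θ = 17.64° or 72.36°.
The larger angle is 72.36°.

72.4°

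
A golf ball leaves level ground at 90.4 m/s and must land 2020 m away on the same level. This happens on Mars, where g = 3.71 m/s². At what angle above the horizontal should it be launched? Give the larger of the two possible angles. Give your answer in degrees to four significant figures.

56.75°

From R = (v₀²/g) sin 2θ: sin 2θ = 3.71 × 2020 / 8172.2 = 0.9170.
2θ = 66.50° or 180° − 66.50° = 113.5°, so θ = 33.25° or 56.75°.
The larger angle is 56.75°.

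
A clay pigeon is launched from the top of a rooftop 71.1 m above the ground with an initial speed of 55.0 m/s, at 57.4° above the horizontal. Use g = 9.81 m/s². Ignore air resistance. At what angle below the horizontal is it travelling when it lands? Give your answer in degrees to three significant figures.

63.5°

Horizontal component vₓ = 55.00 cos 57.4° = 29.63 m/s; vertical v_y0 = 55.00 sin 57.4° = 46.33 m/s.
Vertical motion (up positive, ground at y = 0): 4.905 t² − (46.33) t − 71.1 = 0, so t = (46.33 + √(46.33² + 2·9.81·71.1)) / 9.81 = (46.33 + 59.51) / 9.81 = 10.79 s.
At impact: v_y = v_y0 − g t = −59.51 m/s; vₓ = 29.63 m/s.
Angle below horizontal: arctan(|v_y|/vₓ) = arctan(59.51/29.63) = 63.53°.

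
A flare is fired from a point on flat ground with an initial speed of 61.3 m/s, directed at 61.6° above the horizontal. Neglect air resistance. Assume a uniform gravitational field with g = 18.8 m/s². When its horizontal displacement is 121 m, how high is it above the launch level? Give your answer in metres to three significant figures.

vₓ = 61.30 cos 61.6° = 29.16 m/s; v_y0 = 61.30 sin 61.6° = 53.92 m/s.
Time to reach x = 121 m: t = x/vₓ = 121/29.16 = 4.150 s.
Height: y = v_y0 t − ½ g t² = 53.92 × 4.150 − 9.400 × 4.150² = 223.8 − 161.9 = 61.88 m.

61.9 m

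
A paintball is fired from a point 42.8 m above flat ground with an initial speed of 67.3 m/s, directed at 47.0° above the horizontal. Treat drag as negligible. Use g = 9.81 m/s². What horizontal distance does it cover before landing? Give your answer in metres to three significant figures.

498 m

vₓ = 67.30 cos 47.0° = 45.90 m/s; v_y0 = 67.30 sin 47.0° = 49.22 m/s.
Vertical motion (up positive, ground at y = 0): 4.905 t² − (49.22) t − 42.8 = 0, so t = (49.22 + √(49.22² + 2·9.81·42.8)) / 9.81 = (49.22 + 57.12) / 9.81 = 10.84 s.
Horizontal distance: R = vₓ t = 45.90 × 10.84 = 497.5 m.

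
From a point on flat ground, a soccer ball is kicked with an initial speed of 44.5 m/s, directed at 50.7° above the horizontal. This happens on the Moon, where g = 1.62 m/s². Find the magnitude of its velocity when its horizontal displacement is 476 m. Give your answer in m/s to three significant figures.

29.1 m/s

vₓ = 44.50 cos 50.7° = 28.19 m/s; v_y0 = 44.50 sin 50.7° = 34.44 m/s.
x = vₓ t ⇒ t = 476/28.19 = 16.89 s.
Vertical velocity there: v_y = v_y0 − g t = 34.44 − 1.62 × 16.89 = 7.077 m/s.
Speed: √(vₓ² + v_y²) = √(28.19² + 7.077²) = 29.06 m/s.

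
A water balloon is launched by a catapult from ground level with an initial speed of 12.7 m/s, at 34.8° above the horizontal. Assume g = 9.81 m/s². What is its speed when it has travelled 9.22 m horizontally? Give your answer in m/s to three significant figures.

Horizontal component vₓ = 12.70 cos 34.8° = 10.43 m/s; vertical v_y0 = 12.70 sin 34.8° = 7.248 m/s.
Time to reach x = 9.22 m: t = x/vₓ = 9.22/10.43 = 0.8841 s.
Vertical velocity there: v_y = v_y0 − g t = 7.248 − 9.81 × 0.8841 = −1.425 m/s.
Speed: √(vₓ² + v_y²) = √(10.43² + 1.425²) = 10.53 m/s.

10.5 m/s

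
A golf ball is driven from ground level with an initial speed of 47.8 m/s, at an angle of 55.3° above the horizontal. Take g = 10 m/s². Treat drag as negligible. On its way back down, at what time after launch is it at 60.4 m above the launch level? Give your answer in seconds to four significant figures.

vₓ = 47.80 cos 55.3° = 27.21 m/s; v_y0 = 47.80 sin 55.3° = 39.30 m/s.
Set y = v_y0 t − ½ g t² = 60.4: 5.000 t² − 39.30 t + 60.4 = 0.
Quadratic formula: t = (39.30 ± √336.37) / 10.0 = (39.30 ± 18.34) / 10.0 → t = 2.096 s or 5.764 s.
The descending-branch root is 5.764 s.

5.764 s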